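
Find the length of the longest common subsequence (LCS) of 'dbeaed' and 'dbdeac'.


DP table for LCS of 'dbeaed' and 'dbdeac':
       d  b  d  e  a  c
    0  0  0  0  0  0  0
  d 0  1  1  1  1  1  1
  b 0  1  2  2  2  2  2
  e 0  1  2  2  3  3  3
  a 0  1  2  2  3  4  4
  e 0  1  2  2  3  4  4
  d 0  1  2  3  3  4  4
LCS: 'dbea'
LCS length = 4

4


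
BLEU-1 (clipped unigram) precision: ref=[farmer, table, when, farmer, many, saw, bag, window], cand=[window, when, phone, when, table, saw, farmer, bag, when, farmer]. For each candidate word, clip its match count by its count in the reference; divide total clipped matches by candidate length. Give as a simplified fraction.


Reference word counts: {'bag': 1, 'farmer': 2, 'many': 1, 'saw': 1, 'table': 1, 'when': 1, 'window': 1}
Checking each candidate word (with clipping):
  'window' -> in reference (ref count 1, used 1/1) -> match (matches: 1)
  'when' -> in reference (ref count 1, used 1/1) -> match (matches: 2)
  'phone' -> not in reference -> no match (matches: 2)
  'when' -> ref count 1 already used up (1/1) -> clipped, no match (matches: 2)
  'table' -> in reference (ref count 1, used 1/1) -> match (matches: 3)
  'saw' -> in reference (ref count 1, used 1/1) -> match (matches: 4)
  'farmer' -> in reference (ref count 2, used 1/2) -> match (matches: 5)
  'bag' -> in reference (ref count 1, used 1/1) -> match (matches: 6)
  'when' -> ref count 1 already used up (1/1) -> clipped, no match (matches: 6)
  'farmer' -> in reference (ref count 2, used 2/2) -> match (matches: 7)
Clipped matches: 7, Candidate length: 10
Precision = 7/10

7/10


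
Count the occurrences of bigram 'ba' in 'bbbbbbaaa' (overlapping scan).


Scanning 'bbbbbbaaa' for bigram 'ba':
  Position 0: 'bb' -> no
  Position 1: 'bb' -> no
  Position 2: 'bb' -> no
  Position 3: 'bb' -> no
  Position 4: 'bb' -> no
  Position 5: 'ba' -> MATCH
  Position 6: 'aa' -> no
  Position 7: 'aa' -> no
Total matches: 1

1


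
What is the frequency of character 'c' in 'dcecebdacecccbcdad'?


Scanning 'dcecebdacecccbcdad' for 'c':
  Position 1: 'c' -> MATCH (count: 1)
  Position 3: 'c' -> MATCH (count: 2)
  Position 8: 'c' -> MATCH (count: 3)
  Position 10: 'c' -> MATCH (count: 4)
  Position 11: 'c' -> MATCH (count: 5)
  Position 12: 'c' -> MATCH (count: 6)
  Position 14: 'c' -> MATCH (count: 7)
Total occurrences of 'c': 7

7


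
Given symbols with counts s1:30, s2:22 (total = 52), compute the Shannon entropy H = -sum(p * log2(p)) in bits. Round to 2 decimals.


Computing entropy H = -sum(p_i * log2(p_i)):
  s1: p = 30/52 = 0.5769, -p*log2(p) = 0.4578
  s2: p = 22/52 = 0.4231, -p*log2(p) = 0.5250
H = sum of terms = 0.9828
Rounded to 2 decimals: 0.98

0.98


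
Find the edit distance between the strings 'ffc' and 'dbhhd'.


Building DP table for s1='ffc' (len 3) and s2='dbhhd' (len 5):
       d  b  h  h  d
    0  1  2  3  4  5
  f 1  1  2  3  4  5
  f 2  2  2  3  4  5
  c 3  3  3  3  4  5
Edit distance = dp[3][5] = 5

5


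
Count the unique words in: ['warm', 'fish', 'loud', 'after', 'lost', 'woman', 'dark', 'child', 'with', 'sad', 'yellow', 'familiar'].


Listing all tokens and tracking unique types:
  Token 1: 'warm' -> NEW (unique so far: 1)
  Token 2: 'fish' -> NEW (unique so far: 2)
  Token 3: 'loud' -> NEW (unique so far: 3)
  Token 4: 'after' -> NEW (unique so far: 4)
  Token 5: 'lost' -> NEW (unique so far: 5)
  Token 6: 'woman' -> NEW (unique so far: 6)
  Token 7: 'dark' -> NEW (unique so far: 7)
  Token 8: 'child' -> NEW (unique so far: 8)
  Token 9: 'with' -> NEW (unique so far: 9)
  Token 10: 'sad' -> NEW (unique so far: 10)
  Token 11: 'yellow' -> NEW (unique so far: 11)
  Token 12: 'familiar' -> NEW (unique so far: 12)
Unique types: ('after', 'child', 'dark', 'familiar', 'fish', 'lost', 'loud', 'sad', 'warm', 'with', 'woman', 'yellow')
Vocabulary size: 12

12


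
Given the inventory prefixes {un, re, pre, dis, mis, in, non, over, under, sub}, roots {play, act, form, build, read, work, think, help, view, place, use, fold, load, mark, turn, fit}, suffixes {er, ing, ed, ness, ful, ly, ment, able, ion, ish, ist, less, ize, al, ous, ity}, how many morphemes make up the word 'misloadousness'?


Segmenting 'misloadousness' against the inventory:
  'mis' -> prefix (morpheme 1)
  'load' -> root (morpheme 2)
  'ous' -> suffix (morpheme 3)
  'ness' -> suffix (morpheme 4)
Total morphemes: 4

4


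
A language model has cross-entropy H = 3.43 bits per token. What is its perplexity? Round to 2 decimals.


Perplexity formula: PP = 2^H
H = 3.43
PP = 2^3.43
Decompose: 2^3.43 = 2^3 * 2^0.43
2^3 = 8, 2^0.43 ~ 1.3472336
PP ~ 8 * 1.3472336 = 10.7778688
Rounded to 2 decimals: 10.78

10.78


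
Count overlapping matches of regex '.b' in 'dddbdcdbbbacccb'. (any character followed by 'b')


Pattern: .b means any character followed by 'b'.
Scanning 'dddbdcdbbbacccb' position-by-position:
  Pos 0: window 'dd' -> no
  Pos 1: window 'dd' -> no
  Pos 2: window 'db' -> MATCH
  Pos 3: window 'bd' -> no
  Pos 4: window 'dc' -> no
  Pos 5: window 'cd' -> no
  Pos 6: window 'db' -> MATCH
  Pos 7: window 'bb' -> MATCH
  Pos 8: window 'bb' -> MATCH
  Pos 9: window 'ba' -> no
  Pos 10: window 'ac' -> no
  Pos 11: window 'cc' -> no
  Pos 12: window 'cc' -> no
  Pos 13: window 'cb' -> MATCH
  Pos 14: window 'b' -> no
Total matches: 5

5


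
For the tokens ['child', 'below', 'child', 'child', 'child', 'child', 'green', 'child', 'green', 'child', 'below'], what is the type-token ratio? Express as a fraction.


Tokens: 11
Unique types: ('below', 'child', 'green') = 3
TTR = 3/11
Already in lowest terms.

3/11


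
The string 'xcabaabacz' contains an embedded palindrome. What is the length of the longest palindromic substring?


Scanning 'xcabaabacz' for palindromic substrings.
Substring at positions 1-8: 'cabaabac'.
Check: reverse('cabaabac') = 'cabaabac' -> palindrome confirmed.
Neighbouring characters ('x' / 'z') break symmetry, so it cannot extend further.
No longer palindromic substring exists; longest length = 8

8


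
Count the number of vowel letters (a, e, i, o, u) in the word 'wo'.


Scanning each character of 'wo':
  Position 1: 'w' -> consonant (running count: 0)
  Position 2: 'o' -> vowel (running count: 1)
Total vowels: 1

1


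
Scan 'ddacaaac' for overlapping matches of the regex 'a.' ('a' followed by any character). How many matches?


Pattern: a. means 'a' followed by any character.
Scanning 'ddacaaac' position-by-position:
  Pos 0: window 'dd' -> no
  Pos 1: window 'da' -> no
  Pos 2: window 'ac' -> MATCH
  Pos 3: window 'ca' -> no
  Pos 4: window 'aa' -> MATCH
  Pos 5: window 'aa' -> MATCH
  Pos 6: window 'ac' -> MATCH
  Pos 7: window 'c' -> no
Total matches: 4

4


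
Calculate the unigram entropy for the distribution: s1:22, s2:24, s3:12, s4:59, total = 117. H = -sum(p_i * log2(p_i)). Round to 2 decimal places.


Computing entropy H = -sum(p_i * log2(p_i)):
  s1: p = 22/117 = 0.1880, -p*log2(p) = 0.4533
  s2: p = 24/117 = 0.2051, -p*log2(p) = 0.4688
  s3: p = 12/117 = 0.1026, -p*log2(p) = 0.3370
  s4: p = 59/117 = 0.5043, -p*log2(p) = 0.4981
H = sum of terms = 1.7572
Rounded to 2 decimals: 1.76

1.76


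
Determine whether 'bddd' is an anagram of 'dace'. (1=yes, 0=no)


Sort characters of 'bddd': 'bddd'
Sort characters of 'dace': 'acde'
Sorted forms differ -> they are NOT anagrams
Result: 0

0


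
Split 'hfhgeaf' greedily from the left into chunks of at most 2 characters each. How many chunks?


'hfhgeaf' has 7 characters.
Chunking with max size 2:
  Chunk 1: 'hf' (positions 0-1)
  Chunk 2: 'hg' (positions 2-3)
  Chunk 3: 'ea' (positions 4-5)
  Chunk 4: 'f' (positions 6-6)
Total chunks: ceil(7 / 2) = 4

4


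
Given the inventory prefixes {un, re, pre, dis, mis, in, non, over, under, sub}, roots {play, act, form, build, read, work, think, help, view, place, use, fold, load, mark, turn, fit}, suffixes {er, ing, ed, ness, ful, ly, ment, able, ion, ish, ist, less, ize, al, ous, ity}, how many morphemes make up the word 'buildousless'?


Segmenting 'buildousless' against the inventory:
  'build' -> root (morpheme 1)
  'ous' -> suffix (morpheme 2)
  'less' -> suffix (morpheme 3)
Total morphemes: 3

3


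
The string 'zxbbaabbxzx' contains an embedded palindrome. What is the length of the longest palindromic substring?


Scanning 'zxbbaabbxzx' for palindromic substrings.
Substring at positions 0-9: 'zxbbaabbxz'.
Check: reverse('zxbbaabbxz') = 'zxbbaabbxz' -> palindrome confirmed.
Neighbouring characters ('-' / 'x') break symmetry, so it cannot extend further.
No longer palindromic substring exists; longest length = 10

10


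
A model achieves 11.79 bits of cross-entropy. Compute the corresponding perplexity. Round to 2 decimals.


Perplexity formula: PP = 2^H
H = 11.79
PP = 2^11.79
Decompose: 2^11.79 = 2^11 * 2^0.79
2^11 = 2048, 2^0.79 ~ 1.7290745
PP ~ 2048 * 1.7290745 = 3541.1445760
Rounded to 2 decimals: 3541.14

3541.14


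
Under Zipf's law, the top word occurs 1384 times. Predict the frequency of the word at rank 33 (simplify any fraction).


Zipf's law: freq(rank) = f1 / rank
f1 = 1384, rank = 33
freq = 1384 / 33
GCD(1384, 33) = 1
Simplified: 1384/33

1384/33


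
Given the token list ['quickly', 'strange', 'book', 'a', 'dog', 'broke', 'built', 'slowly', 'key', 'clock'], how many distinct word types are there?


Listing all tokens and tracking unique types:
  Token 1: 'quickly' -> NEW (unique so far: 1)
  Token 2: 'strange' -> NEW (unique so far: 2)
  Token 3: 'book' -> NEW (unique so far: 3)
  Token 4: 'a' -> NEW (unique so far: 4)
  Token 5: 'dog' -> NEW (unique so far: 5)
  Token 6: 'broke' -> NEW (unique so far: 6)
  Token 7: 'built' -> NEW (unique so far: 7)
  Token 8: 'slowly' -> NEW (unique so far: 8)
  Token 9: 'key' -> NEW (unique so far: 9)
  Token 10: 'clock' -> NEW (unique so far: 10)
Unique types: ('a', 'book', 'broke', 'built', 'clock', 'dog', 'key', 'quickly', 'slowly', 'strange')
Vocabulary size: 10

10


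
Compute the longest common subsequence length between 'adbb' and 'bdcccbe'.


DP table for LCS of 'adbb' and 'bdcccbe':
       b  d  c  c  c  b  e
    0  0  0  0  0  0  0  0
  a 0  0  0  0  0  0  0  0
  d 0  0  1  1  1  1  1  1
  b 0  1  1  1  1  1  2  2
  b 0  1  1  1  1  1  2  2
LCS: 'db'
LCS length = 2

2


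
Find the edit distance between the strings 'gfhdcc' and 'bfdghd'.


Building DP table for s1='gfhdcc' (len 6) and s2='bfdghd' (len 6):
       b  f  d  g  h  d
    0  1  2  3  4  5  6
  g 1  1  2  3  3  4  5
  f 2  2  1  2  3  4  5
  h 3  3  2  2  3  3  4
  d 4  4  3  2  3  4  3
  c 5  5  4  3  3  4  4
  c 6  6  5  4  4  4  5
Edit distance = dp[6][6] = 5

5


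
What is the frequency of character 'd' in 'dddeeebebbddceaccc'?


Scanning 'dddeeebebbddceaccc' for 'd':
  Position 0: 'd' -> MATCH (count: 1)
  Position 1: 'd' -> MATCH (count: 2)
  Position 2: 'd' -> MATCH (count: 3)
  Position 10: 'd' -> MATCH (count: 4)
  Position 11: 'd' -> MATCH (count: 5)
Total occurrences of 'd': 5

5


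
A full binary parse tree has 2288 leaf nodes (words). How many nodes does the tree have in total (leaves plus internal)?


Leaf nodes (terminals): 2288
Internal nodes = n - 1 = 2288 - 1 = 2287
Total = leaves + internal = 2288 + 2287 = 4575

4575


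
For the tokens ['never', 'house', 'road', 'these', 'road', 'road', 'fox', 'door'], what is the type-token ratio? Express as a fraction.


Tokens: 8
Unique types: ('door', 'fox', 'house', 'never', 'road', 'these') = 6
TTR = 6/8
Simplify: divide both by 2 -> 3/4
TTR = 3/4

3/4


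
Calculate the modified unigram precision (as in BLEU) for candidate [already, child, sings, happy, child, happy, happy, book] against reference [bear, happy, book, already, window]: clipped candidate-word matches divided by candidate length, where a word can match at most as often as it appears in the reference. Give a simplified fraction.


Reference word counts: {'already': 1, 'bear': 1, 'book': 1, 'happy': 1, 'window': 1}
Checking each candidate word (with clipping):
  'already' -> in reference (ref count 1, used 1/1) -> match (matches: 1)
  'child' -> not in reference -> no match (matches: 1)
  'sings' -> not in reference -> no match (matches: 1)
  'happy' -> in reference (ref count 1, used 1/1) -> match (matches: 2)
  'child' -> not in reference -> no match (matches: 2)
  'happy' -> ref count 1 already used up (1/1) -> clipped, no match (matches: 2)
  'happy' -> ref count 1 already used up (1/1) -> clipped, no match (matches: 2)
  'book' -> in reference (ref count 1, used 1/1) -> match (matches: 3)
Clipped matches: 3, Candidate length: 8
Precision = 3/8

3/8


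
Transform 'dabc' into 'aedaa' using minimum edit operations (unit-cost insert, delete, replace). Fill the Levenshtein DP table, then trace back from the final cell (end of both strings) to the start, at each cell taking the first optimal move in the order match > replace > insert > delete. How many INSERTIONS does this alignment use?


Edit distance = 4. Backtracking from cell (4, 5) with preference match > replace > insert > delete,
then listing the resulting alignment 'dabc' -> 'aedaa' left to right:
  Step 1: insert 'a' [insertion #1]
  Step 2: insert 'e' [insertion #2]
  Step 3: keep 'd'
  Step 4: keep 'a'
  Step 5: delete 'b'
  Step 6: replace c->a
Total insertions: 2

2


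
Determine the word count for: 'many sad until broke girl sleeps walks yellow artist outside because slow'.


Counting words by splitting on spaces:
  Word 1: 'many'
  Word 2: 'sad'
  Word 3: 'until'
  Word 4: 'broke'
  Word 5: 'girl'
  Word 6: 'sleeps'
  Word 7: 'walks'
  Word 8: 'yellow'
  Word 9: 'artist'
  Word 10: 'outside'
  Word 11: 'because'
  Word 12: 'slow'
Total words: 12

12


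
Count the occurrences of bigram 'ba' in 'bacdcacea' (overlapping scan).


Scanning 'bacdcacea' for bigram 'ba':
  Position 0: 'ba' -> MATCH
  Position 1: 'ac' -> no
  Position 2: 'cd' -> no
  Position 3: 'dc' -> no
  Position 4: 'ca' -> no
  Position 5: 'ac' -> no
  Position 6: 'ce' -> no
  Position 7: 'ea' -> no
Total matches: 1

1


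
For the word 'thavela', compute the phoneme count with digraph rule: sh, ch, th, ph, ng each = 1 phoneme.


Parsing 'thavela' greedily, digraphs first:
  'th' -> digraph (1 consonant phoneme) (phonemes so far: 1)
  'a' -> vowel phoneme (phonemes so far: 2)
  'v' -> consonant phoneme (phonemes so far: 3)
  'e' -> vowel phoneme (phonemes so far: 4)
  'l' -> consonant phoneme (phonemes so far: 5)
  'a' -> vowel phoneme (phonemes so far: 6)
Total phonemes: 6

6


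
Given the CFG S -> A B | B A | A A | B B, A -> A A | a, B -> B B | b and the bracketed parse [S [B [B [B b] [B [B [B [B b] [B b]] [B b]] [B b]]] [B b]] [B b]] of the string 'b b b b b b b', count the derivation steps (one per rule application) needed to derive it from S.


Every bracketed nonterminal node [X ...] in the tree is produced by exactly one rule application.
Reading the tree off as a leftmost derivation:
  Step 1: S  =>  B B   (applied S -> B B)
  Step 2: B B  =>  B B B   (applied B -> B B)
  Step 3: B B B  =>  B B B B   (applied B -> B B)
  Step 4: B B B B  =>  b B B B   (applied B -> b)
  Step 5: b B B B  =>  b B B B B   (applied B -> B B)
  Step 6: b B B B B  =>  b B B B B B   (applied B -> B B)
  Step 7: b B B B B B  =>  b B B B B B B   (applied B -> B B)
  Step 8: b B B B B B B  =>  b b B B B B B   (applied B -> b)
  Step 9: b b B B B B B  =>  b b b B B B B   (applied B -> b)
  Step 10: b b b B B B B  =>  b b b b B B B   (applied B -> b)
  Step 11: b b b b B B B  =>  b b b b b B B   (applied B -> b)
  Step 12: b b b b b B B  =>  b b b b b b B   (applied B -> b)
  Step 13: b b b b b b B  =>  b b b b b b b   (applied B -> b)
Final yield: b b b b b b b
Total rewrite steps: 13

13


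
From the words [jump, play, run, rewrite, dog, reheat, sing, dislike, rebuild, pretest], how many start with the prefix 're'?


Checking each word for prefix 're':
  'jump' -> no (count: 0)
  'play' -> no (count: 0)
  'run' -> no (count: 0)
  'rewrite' -> YES, starts with 're' (count: 1)
  'dog' -> no (count: 1)
  'reheat' -> YES, starts with 're' (count: 2)
  'sing' -> no (count: 2)
  'dislike' -> no (count: 2)
  'rebuild' -> YES, starts with 're' (count: 3)
  'pretest' -> no (count: 3)
Total with prefix 're': 3

3


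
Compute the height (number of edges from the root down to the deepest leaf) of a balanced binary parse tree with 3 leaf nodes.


In a balanced binary tree with n leaves the deepest leaf is ceil(log2(n)) edges below the root.
log2(3) = 1.5850
ceil(1.5850) = 2
height (edges) = 2

2


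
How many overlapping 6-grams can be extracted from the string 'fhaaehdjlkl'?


String 'fhaaehdjlkl' has length L = 11.
Number of overlapping n-grams = L - n + 1
Substituting: 11 - 6 + 1 = 6

6


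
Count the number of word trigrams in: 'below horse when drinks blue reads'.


Word trigrams from [6] words:
  Trigram 1: (below horse when)
  Trigram 2: (horse when drinks)
  Trigram 3: (when drinks blue)
  Trigram 4: (drinks blue reads)
Total word trigrams: 6 - 2 = 4

4


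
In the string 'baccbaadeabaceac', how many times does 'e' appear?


Scanning 'baccbaadeabaceac' for 'e':
  Position 8: 'e' -> MATCH (count: 1)
  Position 13: 'e' -> MATCH (count: 2)
Total occurrences of 'e': 2

2


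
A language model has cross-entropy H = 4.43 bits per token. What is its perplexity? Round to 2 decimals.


Perplexity formula: PP = 2^H
H = 4.43
PP = 2^4.43
Decompose: 2^4.43 = 2^4 * 2^0.43
2^4 = 16, 2^0.43 ~ 1.3472336
PP ~ 16 * 1.3472336 = 21.5557376
Rounded to 2 decimals: 21.56

21.56


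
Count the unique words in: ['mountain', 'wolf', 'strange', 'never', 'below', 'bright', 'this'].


Listing all tokens and tracking unique types:
  Token 1: 'mountain' -> NEW (unique so far: 1)
  Token 2: 'wolf' -> NEW (unique so far: 2)
  Token 3: 'strange' -> NEW (unique so far: 3)
  Token 4: 'never' -> NEW (unique so far: 4)
  Token 5: 'below' -> NEW (unique so far: 5)
  Token 6: 'bright' -> NEW (unique so far: 6)
  Token 7: 'this' -> NEW (unique so far: 7)
Unique types: ('below', 'bright', 'mountain', 'never', 'strange', 'this', 'wolf')
Vocabulary size: 7

7


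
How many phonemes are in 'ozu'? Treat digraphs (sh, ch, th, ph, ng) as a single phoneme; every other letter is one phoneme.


Parsing 'ozu' greedily, digraphs first:
  'o' -> vowel phoneme (phonemes so far: 1)
  'z' -> consonant phoneme (phonemes so far: 2)
  'u' -> vowel phoneme (phonemes so far: 3)
Total phonemes: 3

3


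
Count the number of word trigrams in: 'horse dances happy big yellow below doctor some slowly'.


Word trigrams from [9] words:
  Trigram 1: (horse dances happy)
  Trigram 2: (dances happy big)
  Trigram 3: (happy big yellow)
  Trigram 4: (big yellow below)
  Trigram 5: (yellow below doctor)
  Trigram 6: (below doctor some)
  Trigram 7: (doctor some slowly)
Total word trigrams: 9 - 2 = 7

7


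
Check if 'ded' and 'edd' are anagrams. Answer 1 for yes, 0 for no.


Sort characters of 'ded': 'dde'
Sort characters of 'edd': 'dde'
Sorted forms match -> they ARE anagrams
Result: 1

1


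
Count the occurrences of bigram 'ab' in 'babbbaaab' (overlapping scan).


Scanning 'babbbaaab' for bigram 'ab':
  Position 0: 'ba' -> no
  Position 1: 'ab' -> MATCH
  Position 2: 'bb' -> no
  Position 3: 'bb' -> no
  Position 4: 'ba' -> no
  Position 5: 'aa' -> no
  Position 6: 'aa' -> no
  Position 7: 'ab' -> MATCH
Total matches: 2

2


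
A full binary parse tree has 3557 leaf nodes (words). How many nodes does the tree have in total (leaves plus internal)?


Leaf nodes (terminals): 3557
Internal nodes = n - 1 = 3557 - 1 = 3556
Total = leaves + internal = 3557 + 3556 = 7113

7113


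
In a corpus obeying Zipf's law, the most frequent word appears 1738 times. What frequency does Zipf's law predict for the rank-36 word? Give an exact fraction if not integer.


Zipf's law: freq(rank) = f1 / rank
f1 = 1738, rank = 36
freq = 1738 / 36
GCD(1738, 36) = 2
Simplified: 869/18

869/18


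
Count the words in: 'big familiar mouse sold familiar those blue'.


Counting words by splitting on spaces:
  Word 1: 'big'
  Word 2: 'familiar'
  Word 3: 'mouse'
  Word 4: 'sold'
  Word 5: 'familiar'
  Word 6: 'those'
  Word 7: 'blue'
Total words: 7

7


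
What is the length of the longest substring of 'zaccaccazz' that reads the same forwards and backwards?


Scanning 'zaccaccazz' for palindromic substrings.
Substring at positions 0-8: 'zaccaccaz'.
Check: reverse('zaccaccaz') = 'zaccaccaz' -> palindrome confirmed.
Neighbouring characters ('-' / 'z') break symmetry, so it cannot extend further.
No longer palindromic substring exists; longest length = 9

9


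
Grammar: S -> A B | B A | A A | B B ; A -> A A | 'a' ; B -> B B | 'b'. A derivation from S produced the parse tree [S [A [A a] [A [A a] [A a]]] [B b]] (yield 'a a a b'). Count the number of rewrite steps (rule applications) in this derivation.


Every bracketed nonterminal node [X ...] in the tree is produced by exactly one rule application.
Reading the tree off as a leftmost derivation:
  Step 1: S  =>  A B   (applied S -> A B)
  Step 2: A B  =>  A A B   (applied A -> A A)
  Step 3: A A B  =>  a A B   (applied A -> a)
  Step 4: a A B  =>  a A A B   (applied A -> A A)
  Step 5: a A A B  =>  a a A B   (applied A -> a)
  Step 6: a a A B  =>  a a a B   (applied A -> a)
  Step 7: a a a B  =>  a a a b   (applied B -> b)
Final yield: a a a b
Total rewrite steps: 7

7


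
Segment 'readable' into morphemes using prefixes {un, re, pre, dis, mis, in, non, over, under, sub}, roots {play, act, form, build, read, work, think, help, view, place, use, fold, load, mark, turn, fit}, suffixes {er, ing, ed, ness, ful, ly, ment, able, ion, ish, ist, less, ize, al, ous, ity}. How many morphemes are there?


Segmenting 'readable' against the inventory:
  'read' -> root (morpheme 1)
  'able' -> suffix (morpheme 2)
Total morphemes: 2

2


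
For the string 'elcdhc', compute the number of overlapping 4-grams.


String 'elcdhc' has length L = 6.
Number of overlapping n-grams = L - n + 1
Substituting: 6 - 4 + 1 = 3

3


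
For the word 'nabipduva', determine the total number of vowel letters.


Scanning each character of 'nabipduva':
  Position 1: 'n' -> consonant (running count: 0)
  Position 2: 'a' -> vowel (running count: 1)
  Position 3: 'b' -> consonant (running count: 1)
  Position 4: 'i' -> vowel (running count: 2)
  Position 5: 'p' -> consonant (running count: 2)
  Position 6: 'd' -> consonant (running count: 2)
  Position 7: 'u' -> vowel (running count: 3)
  Position 8: 'v' -> consonant (running count: 3)
  Position 9: 'a' -> vowel (running count: 4)
Total vowels: 4

4


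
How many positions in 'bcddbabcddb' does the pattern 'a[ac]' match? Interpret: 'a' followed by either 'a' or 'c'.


Pattern: a[ac] means 'a' followed by either 'a' or 'c'.
Scanning 'bcddbabcddb' position-by-position:
  Pos 0: window 'bc' -> no
  Pos 1: window 'cd' -> no
  Pos 2: window 'dd' -> no
  Pos 3: window 'db' -> no
  Pos 4: window 'ba' -> no
  Pos 5: window 'ab' -> no
  Pos 6: window 'bc' -> no
  Pos 7: window 'cd' -> no
  Pos 8: window 'dd' -> no
  Pos 9: window 'db' -> no
  Pos 10: window 'b' -> no
Total matches: 0

0


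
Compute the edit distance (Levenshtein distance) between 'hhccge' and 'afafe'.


Building DP table for s1='hhccge' (len 6) and s2='afafe' (len 5):
       a  f  a  f  e
    0  1  2  3  4  5
  h 1  1  2  3  4  5
  h 2  2  2  3  4  5
  c 3  3  3  3  4  5
  c 4  4  4  4  4  5
  g 5  5  5  5  5  5
  e 6  6  6  6  6  5
Edit distance = dp[6][5] = 5

5


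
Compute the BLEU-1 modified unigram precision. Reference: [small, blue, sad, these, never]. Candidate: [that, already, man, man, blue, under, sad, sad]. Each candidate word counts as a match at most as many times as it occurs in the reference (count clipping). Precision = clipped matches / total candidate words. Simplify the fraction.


Reference word counts: {'blue': 1, 'never': 1, 'sad': 1, 'small': 1, 'these': 1}
Checking each candidate word (with clipping):
  'that' -> not in reference -> no match (matches: 0)
  'already' -> not in reference -> no match (matches: 0)
  'man' -> not in reference -> no match (matches: 0)
  'man' -> not in reference -> no match (matches: 0)
  'blue' -> in reference (ref count 1, used 1/1) -> match (matches: 1)
  'under' -> not in reference -> no match (matches: 1)
  'sad' -> in reference (ref count 1, used 1/1) -> match (matches: 2)
  'sad' -> ref count 1 already used up (1/1) -> clipped, no match (matches: 2)
Clipped matches: 2, Candidate length: 8
Precision = 2/8 = 1/4

1/4


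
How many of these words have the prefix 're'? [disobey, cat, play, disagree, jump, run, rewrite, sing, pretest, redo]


Checking each word for prefix 're':
  'disobey' -> no (count: 0)
  'cat' -> no (count: 0)
  'play' -> no (count: 0)
  'disagree' -> no (count: 0)
  'jump' -> no (count: 0)
  'run' -> no (count: 0)
  'rewrite' -> YES, starts with 're' (count: 1)
  'sing' -> no (count: 1)
  'pretest' -> no (count: 1)
  'redo' -> YES, starts with 're' (count: 2)
Total with prefix 're': 2

2


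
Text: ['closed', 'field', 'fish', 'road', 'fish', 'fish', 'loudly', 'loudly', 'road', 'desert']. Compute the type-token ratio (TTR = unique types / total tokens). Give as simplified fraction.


Tokens: 10
Unique types: ('closed', 'desert', 'field', 'fish', 'loudly', 'road') = 6
TTR = 6/10
Simplify: divide both by 2 -> 3/5
TTR = 3/5

3/5


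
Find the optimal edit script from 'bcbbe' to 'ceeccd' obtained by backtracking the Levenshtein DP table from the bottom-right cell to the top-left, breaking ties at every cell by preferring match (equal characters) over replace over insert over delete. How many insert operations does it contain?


Edit distance = 6. Backtracking from cell (5, 6) with preference match > replace > insert > delete,
then listing the resulting alignment 'bcbbe' -> 'ceeccd' left to right:
  Step 1: insert 'c' [insertion #1]
  Step 2: replace b->e
  Step 3: replace c->e
  Step 4: replace b->c
  Step 5: replace b->c
  Step 6: replace e->d
Total insertions: 1

1


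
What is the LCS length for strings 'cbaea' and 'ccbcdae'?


DP table for LCS of 'cbaea' and 'ccbcdae':
       c  c  b  c  d  a  e
    0  0  0  0  0  0  0  0
  c 0  1  1  1  1  1  1  1
  b 0  1  1  2  2  2  2  2
  a 0  1  1  2  2  2  3  3
  e 0  1  1  2  2  2  3  4
  a 0  1  1  2  2  2  3  4
LCS: 'cbae'
LCS length = 4

4


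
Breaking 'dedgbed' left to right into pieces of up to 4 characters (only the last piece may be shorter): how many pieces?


'dedgbed' has 7 characters.
Chunking with max size 4:
  Chunk 1: 'dedg' (positions 0-3)
  Chunk 2: 'bed' (positions 4-6)
Total chunks: ceil(7 / 4) = 2

2


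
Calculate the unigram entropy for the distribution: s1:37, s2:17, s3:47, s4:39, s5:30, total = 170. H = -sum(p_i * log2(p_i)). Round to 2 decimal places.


Computing entropy H = -sum(p_i * log2(p_i)):
  s1: p = 37/170 = 0.2176, -p*log2(p) = 0.4788
  s2: p = 17/170 = 0.1000, -p*log2(p) = 0.3322
  s3: p = 47/170 = 0.2765, -p*log2(p) = 0.5128
  s4: p = 39/170 = 0.2294, -p*log2(p) = 0.4873
  s5: p = 30/170 = 0.1765, -p*log2(p) = 0.4416
H = sum of terms = 2.2527
Rounded to 2 decimals: 2.25

2.25


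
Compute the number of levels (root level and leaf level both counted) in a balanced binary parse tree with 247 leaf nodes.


In a balanced binary tree with n leaves the deepest leaf is ceil(log2(n)) edges below the root,
so counting node levels inclusive of root and leaves gives ceil(log2(n)) + 1 levels.
log2(247) = 7.9484
ceil(7.9484) = 8
levels = 8 + 1 = 9

9


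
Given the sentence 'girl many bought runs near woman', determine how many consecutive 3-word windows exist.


Word trigrams from [6] words:
  Trigram 1: (girl many bought)
  Trigram 2: (many bought runs)
  Trigram 3: (bought runs near)
  Trigram 4: (runs near woman)
Total word trigrams: 6 - 2 = 4

4


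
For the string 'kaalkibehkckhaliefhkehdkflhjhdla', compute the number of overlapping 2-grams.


String 'kaalkibehkckhaliefhkehdkflhjhdla' has length L = 32.
Number of overlapping n-grams = L - n + 1
Substituting: 32 - 2 + 1 = 31

31


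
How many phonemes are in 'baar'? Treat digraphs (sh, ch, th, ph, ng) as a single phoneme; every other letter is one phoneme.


Parsing 'baar' greedily, digraphs first:
  'b' -> consonant phoneme (phonemes so far: 1)
  'a' -> vowel phoneme (phonemes so far: 2)
  'a' -> vowel phoneme (phonemes so far: 3)
  'r' -> consonant phoneme (phonemes so far: 4)
Total phonemes: 4

4


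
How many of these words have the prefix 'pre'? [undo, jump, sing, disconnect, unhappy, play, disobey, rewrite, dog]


Checking each word for prefix 'pre':
  'undo' -> no (count: 0)
  'jump' -> no (count: 0)
  'sing' -> no (count: 0)
  'disconnect' -> no (count: 0)
  'unhappy' -> no (count: 0)
  'play' -> no (count: 0)
  'disobey' -> no (count: 0)
  'rewrite' -> no (count: 0)
  'dog' -> no (count: 0)
Total with prefix 'pre': 0

0


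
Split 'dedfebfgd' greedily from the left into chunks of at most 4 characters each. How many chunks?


'dedfebfgd' has 9 characters.
Chunking with max size 4:
  Chunk 1: 'dedf' (positions 0-3)
  Chunk 2: 'ebfg' (positions 4-7)
  Chunk 3: 'd' (positions 8-8)
Total chunks: ceil(9 / 4) = 3

3


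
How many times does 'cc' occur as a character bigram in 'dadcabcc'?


Scanning 'dadcabcc' for bigram 'cc':
  Position 0: 'da' -> no
  Position 1: 'ad' -> no
  Position 2: 'dc' -> no
  Position 3: 'ca' -> no
  Position 4: 'ab' -> no
  Position 5: 'bc' -> no
  Position 6: 'cc' -> MATCH
Total matches: 1

1


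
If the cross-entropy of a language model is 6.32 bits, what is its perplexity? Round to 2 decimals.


Perplexity formula: PP = 2^H
H = 6.32
PP = 2^6.32
Decompose: 2^6.32 = 2^6 * 2^0.32
2^6 = 64, 2^0.32 ~ 1.2483305
PP ~ 64 * 1.2483305 = 79.8931520
Rounded to 2 decimals: 79.89

79.89


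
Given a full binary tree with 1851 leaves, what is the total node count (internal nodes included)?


Leaf nodes (terminals): 1851
Internal nodes = n - 1 = 1851 - 1 = 1850
Total = leaves + internal = 1851 + 1850 = 3701

3701


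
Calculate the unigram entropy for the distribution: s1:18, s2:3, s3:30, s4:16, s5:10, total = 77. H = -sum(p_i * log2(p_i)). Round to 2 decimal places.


Computing entropy H = -sum(p_i * log2(p_i)):
  s1: p = 18/77 = 0.2338, -p*log2(p) = 0.4902
  s2: p = 3/77 = 0.0390, -p*log2(p) = 0.1824
  s3: p = 30/77 = 0.3896, -p*log2(p) = 0.5298
  s4: p = 16/77 = 0.2078, -p*log2(p) = 0.4710
  s5: p = 10/77 = 0.1299, -p*log2(p) = 0.3824
H = sum of terms = 2.0558
Rounded to 2 decimals: 2.06

2.06


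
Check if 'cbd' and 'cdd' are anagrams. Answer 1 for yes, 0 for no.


Sort characters of 'cbd': 'bcd'
Sort characters of 'cdd': 'cdd'
Sorted forms differ -> they are NOT anagrams
Result: 0

0


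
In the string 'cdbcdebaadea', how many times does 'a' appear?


Scanning 'cdbcdebaadea' for 'a':
  Position 7: 'a' -> MATCH (count: 1)
  Position 8: 'a' -> MATCH (count: 2)
  Position 11: 'a' -> MATCH (count: 3)
Total occurrences of 'a': 3

3


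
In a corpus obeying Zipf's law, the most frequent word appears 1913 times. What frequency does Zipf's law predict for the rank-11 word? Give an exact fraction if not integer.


Zipf's law: freq(rank) = f1 / rank
f1 = 1913, rank = 11
freq = 1913 / 11
GCD(1913, 11) = 1
Simplified: 1913/11

1913/11


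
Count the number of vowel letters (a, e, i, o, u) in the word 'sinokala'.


Scanning each character of 'sinokala':
  Position 1: 's' -> consonant (running count: 0)
  Position 2: 'i' -> vowel (running count: 1)
  Position 3: 'n' -> consonant (running count: 1)
  Position 4: 'o' -> vowel (running count: 2)
  Position 5: 'k' -> consonant (running count: 2)
  Position 6: 'a' -> vowel (running count: 3)
  Position 7: 'l' -> consonant (running count: 3)
  Position 8: 'a' -> vowel (running count: 4)
Total vowels: 4

4


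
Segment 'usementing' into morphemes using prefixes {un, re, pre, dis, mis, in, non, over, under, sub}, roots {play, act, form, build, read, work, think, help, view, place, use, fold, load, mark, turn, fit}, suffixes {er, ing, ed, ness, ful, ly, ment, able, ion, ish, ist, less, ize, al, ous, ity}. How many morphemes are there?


Segmenting 'usementing' against the inventory:
  'use' -> root (morpheme 1)
  'ment' -> suffix (morpheme 2)
  'ing' -> suffix (morpheme 3)
Total morphemes: 3

3


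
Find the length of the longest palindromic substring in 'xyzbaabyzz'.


Scanning 'xyzbaabyzz' for palindromic substrings.
Substring at positions 3-6: 'baab'.
Check: reverse('baab') = 'baab' -> palindrome confirmed.
Neighbouring characters ('z' / 'y') break symmetry, so it cannot extend further.
No longer palindromic substring exists; longest length = 4

4


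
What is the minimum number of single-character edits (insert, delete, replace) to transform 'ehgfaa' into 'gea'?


Building DP table for s1='ehgfaa' (len 6) and s2='gea' (len 3):
       g  e  a
    0  1  2  3
  e 1  1  1  2
  h 2  2  2  2
  g 3  2  3  3
  f 4  3  3  4
  a 5  4  4  3
  a 6  5  5  4
Edit distance = dp[6][3] = 4

4


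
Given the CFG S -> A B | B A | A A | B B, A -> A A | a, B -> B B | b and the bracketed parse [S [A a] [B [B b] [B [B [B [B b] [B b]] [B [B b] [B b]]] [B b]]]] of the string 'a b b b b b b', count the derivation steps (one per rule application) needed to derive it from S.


Every bracketed nonterminal node [X ...] in the tree is produced by exactly one rule application.
Reading the tree off as a leftmost derivation:
  Step 1: S  =>  A B   (applied S -> A B)
  Step 2: A B  =>  a B   (applied A -> a)
  Step 3: a B  =>  a B B   (applied B -> B B)
  Step 4: a B B  =>  a b B   (applied B -> b)
  Step 5: a b B  =>  a b B B   (applied B -> B B)
  Step 6: a b B B  =>  a b B B B   (applied B -> B B)
  Step 7: a b B B B  =>  a b B B B B   (applied B -> B B)
  Step 8: a b B B B B  =>  a b b B B B   (applied B -> b)
  Step 9: a b b B B B  =>  a b b b B B   (applied B -> b)
  Step 10: a b b b B B  =>  a b b b B B B   (applied B -> B B)
  Step 11: a b b b B B B  =>  a b b b b B B   (applied B -> b)
  Step 12: a b b b b B B  =>  a b b b b b B   (applied B -> b)
  Step 13: a b b b b b B  =>  a b b b b b b   (applied B -> b)
Final yield: a b b b b b b
Total rewrite steps: 13

13


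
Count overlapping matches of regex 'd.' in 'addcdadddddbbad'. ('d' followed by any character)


Pattern: d. means 'd' followed by any character.
Scanning 'addcdadddddbbad' position-by-position:
  Pos 0: window 'ad' -> no
  Pos 1: window 'dd' -> MATCH
  Pos 2: window 'dc' -> MATCH
  Pos 3: window 'cd' -> no
  Pos 4: window 'da' -> MATCH
  Pos 5: window 'ad' -> no
  Pos 6: window 'dd' -> MATCH
  Pos 7: window 'dd' -> MATCH
  Pos 8: window 'dd' -> MATCH
  Pos 9: window 'dd' -> MATCH
  Pos 10: window 'db' -> MATCH
  Pos 11: window 'bb' -> no
  Pos 12: window 'ba' -> no
  Pos 13: window 'ad' -> no
  Pos 14: window 'd' -> no
Total matches: 8

8


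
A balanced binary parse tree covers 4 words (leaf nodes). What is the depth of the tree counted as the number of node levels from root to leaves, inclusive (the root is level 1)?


In a balanced binary tree with n leaves the deepest leaf is ceil(log2(n)) edges below the root,
so counting node levels inclusive of root and leaves gives ceil(log2(n)) + 1 levels.
log2(4) = 2.0000
ceil(2.0000) = 2
levels = 2 + 1 = 3

3


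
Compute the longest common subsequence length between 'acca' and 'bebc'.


DP table for LCS of 'acca' and 'bebc':
       b  e  b  c
    0  0  0  0  0
  a 0  0  0  0  0
  c 0  0  0  0  1
  c 0  0  0  0  1
  a 0  0  0  0  1
LCS: 'c'
LCS length = 1

1


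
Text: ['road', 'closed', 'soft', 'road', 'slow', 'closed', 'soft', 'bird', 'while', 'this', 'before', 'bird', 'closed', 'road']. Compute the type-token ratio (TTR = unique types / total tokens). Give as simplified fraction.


Tokens: 14
Unique types: ('before', 'bird', 'closed', 'road', 'slow', 'soft', 'this', 'while') = 8
TTR = 8/14
Simplify: divide both by 2 -> 4/7
TTR = 4/7

4/7


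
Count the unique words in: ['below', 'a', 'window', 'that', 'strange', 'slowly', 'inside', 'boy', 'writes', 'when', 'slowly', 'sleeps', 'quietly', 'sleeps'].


Listing all tokens and tracking unique types:
  Token 1: 'below' -> NEW (unique so far: 1)
  Token 2: 'a' -> NEW (unique so far: 2)
  Token 3: 'window' -> NEW (unique so far: 3)
  Token 4: 'that' -> NEW (unique so far: 4)
  Token 5: 'strange' -> NEW (unique so far: 5)
  Token 6: 'slowly' -> NEW (unique so far: 6)
  Token 7: 'inside' -> NEW (unique so far: 7)
  Token 8: 'boy' -> NEW (unique so far: 8)
  Token 9: 'writes' -> NEW (unique so far: 9)
  Token 10: 'when' -> NEW (unique so far: 10)
  Token 11: 'slowly' -> duplicate (unique so far: 10)
  Token 12: 'sleeps' -> NEW (unique so far: 11)
  Token 13: 'quietly' -> NEW (unique so far: 12)
  Token 14: 'sleeps' -> duplicate (unique so far: 12)
Unique types: ('a', 'below', 'boy', 'inside', 'quietly', 'sleeps', 'slowly', 'strange', 'that', 'when', 'window', 'writes')
Vocabulary size: 12

12


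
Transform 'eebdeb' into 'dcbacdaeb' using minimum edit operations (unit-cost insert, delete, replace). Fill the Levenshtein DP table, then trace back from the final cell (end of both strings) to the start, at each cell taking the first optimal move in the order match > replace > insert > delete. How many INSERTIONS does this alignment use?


Edit distance = 5. Backtracking from cell (6, 9) with preference match > replace > insert > delete,
then listing the resulting alignment 'eebdeb' -> 'dcbacdaeb' left to right:
  Step 1: replace e->d
  Step 2: replace e->c
  Step 3: keep 'b'
  Step 4: insert 'a' [insertion #1]
  Step 5: insert 'c' [insertion #2]
  Step 6: keep 'd'
  Step 7: insert 'a' [insertion #3]
  Step 8: keep 'e'
  Step 9: keep 'b'
Total insertions: 3

3


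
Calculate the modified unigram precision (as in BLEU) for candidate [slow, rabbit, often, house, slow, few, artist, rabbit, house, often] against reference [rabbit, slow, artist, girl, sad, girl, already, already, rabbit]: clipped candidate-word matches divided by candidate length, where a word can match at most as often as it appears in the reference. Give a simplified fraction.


Reference word counts: {'already': 2, 'artist': 1, 'girl': 2, 'rabbit': 2, 'sad': 1, 'slow': 1}
Checking each candidate word (with clipping):
  'slow' -> in reference (ref count 1, used 1/1) -> match (matches: 1)
  'rabbit' -> in reference (ref count 2, used 1/2) -> match (matches: 2)
  'often' -> not in reference -> no match (matches: 2)
  'house' -> not in reference -> no match (matches: 2)
  'slow' -> ref count 1 already used up (1/1) -> clipped, no match (matches: 2)
  'few' -> not in reference -> no match (matches: 2)
  'artist' -> in reference (ref count 1, used 1/1) -> match (matches: 3)
  'rabbit' -> in reference (ref count 2, used 2/2) -> match (matches: 4)
  'house' -> not in reference -> no match (matches: 4)
  'often' -> not in reference -> no match (matches: 4)
Clipped matches: 4, Candidate length: 10
Precision = 4/10 = 2/5

2/5


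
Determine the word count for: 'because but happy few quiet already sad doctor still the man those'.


Counting words by splitting on spaces:
  Word 1: 'because'
  Word 2: 'but'
  Word 3: 'happy'
  Word 4: 'few'
  Word 5: 'quiet'
  Word 6: 'already'
  Word 7: 'sad'
  Word 8: 'doctor'
  Word 9: 'still'
  Word 10: 'the'
  Word 11: 'man'
  Word 12: 'those'
Total words: 12

12


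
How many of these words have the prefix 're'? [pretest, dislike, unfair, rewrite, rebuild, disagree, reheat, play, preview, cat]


Checking each word for prefix 're':
  'pretest' -> no (count: 0)
  'dislike' -> no (count: 0)
  'unfair' -> no (count: 0)
  'rewrite' -> YES, starts with 're' (count: 1)
  'rebuild' -> YES, starts with 're' (count: 2)
  'disagree' -> no (count: 2)
  'reheat' -> YES, starts with 're' (count: 3)
  'play' -> no (count: 3)
  'preview' -> no (count: 3)
  'cat' -> no (count: 3)
Total with prefix 're': 3

3


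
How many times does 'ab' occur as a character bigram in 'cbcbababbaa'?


Scanning 'cbcbababbaa' for bigram 'ab':
  Position 0: 'cb' -> no
  Position 1: 'bc' -> no
  Position 2: 'cb' -> no
  Position 3: 'ba' -> no
  Position 4: 'ab' -> MATCH
  Position 5: 'ba' -> no
  Position 6: 'ab' -> MATCH
  Position 7: 'bb' -> no
  Position 8: 'ba' -> no
  Position 9: 'aa' -> no
Total matches: 2

2
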